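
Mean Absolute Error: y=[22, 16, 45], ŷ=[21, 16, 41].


Absolute errors: |22-21|=1, |16-16|=0, |45-41|=4
Sum = 5
MAE = 5/3 = 5/3

5/3


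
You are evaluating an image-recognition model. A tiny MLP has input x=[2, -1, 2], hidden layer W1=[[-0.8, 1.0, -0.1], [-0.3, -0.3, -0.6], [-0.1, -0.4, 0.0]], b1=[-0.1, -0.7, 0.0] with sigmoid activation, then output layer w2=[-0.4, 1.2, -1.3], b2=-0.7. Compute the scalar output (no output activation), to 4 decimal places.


z1[0] = (-0.8)·(2) + (1.0)·(-1) + (-0.1)·(2) - 0.1 = -2.9
z1[1] = (-0.3)·(2) + (-0.3)·(-1) + (-0.6)·(2) - 0.7 = -2.2
z1[2] = (-0.1)·(2) + (-0.4)·(-1) + (0.0)·(2) + 0.0 = 0.2
h = sigmoid(z1) = [0.0522, 0.0998, 0.5498]
output = (-0.4)·(0.0522) + (1.2)·(0.0998) + (-1.3)·(0.5498) - 0.7 = -1.3159

-1.3159


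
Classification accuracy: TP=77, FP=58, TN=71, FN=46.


Accuracy = (TP+TN)/(TP+TN+FP+FN)
= (77+71)/(252)
= 148/252 = 58.73%

58.73%


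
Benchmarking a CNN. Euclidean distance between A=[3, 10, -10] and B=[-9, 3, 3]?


d = √((3+ 9)² + (10-3)² + (-10-3)²)
  = √(144 + 49 + 169)
  = √362 = 19.0263

19.0263


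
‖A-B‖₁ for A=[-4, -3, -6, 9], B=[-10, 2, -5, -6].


d = |-4+ 10| + |-3-2| + |-6+ 5| + |9+ 6|
  = 6 + 5 + 1 + 15
  = 27

27


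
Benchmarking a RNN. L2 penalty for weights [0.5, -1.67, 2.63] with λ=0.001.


‖w‖₂² = (0.5)² + (-1.67)² + (2.63)²
     = 0.25 + 2.7889 + 6.9169
     = 9.9558
λ·‖w‖₂² = 0.001·9.9558 = 0.009956

0.009956


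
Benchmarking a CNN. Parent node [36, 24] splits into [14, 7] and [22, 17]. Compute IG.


Parent = [36, 24], H_parent = 0.971
H_left = 0.9183 (n=21), H_right = 0.9881 (n=39)
H_children = (21/60)·0.9183 + (39/60)·0.9881 = 0.9637
IG = 0.971 - 0.9637 = 0.0073

0.0073


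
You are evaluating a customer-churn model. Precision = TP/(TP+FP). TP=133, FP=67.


Precision = TP/(TP+FP)
= 133/(133+67)
= 133/200 = 66.5%

66.5%


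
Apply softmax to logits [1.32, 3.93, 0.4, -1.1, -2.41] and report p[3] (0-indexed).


Exponentials: e^1.32=3.7434, e^3.93=50.907, e^0.4=1.4918, e^-1.1=0.3329, e^-2.41=0.0898
Sum = 56.5649
Softmax = [0.0662, 0.9, 0.0264, 0.0059, 0.0016]
p[3] = 0.3329/56.5649 = 0.0059

0.0059


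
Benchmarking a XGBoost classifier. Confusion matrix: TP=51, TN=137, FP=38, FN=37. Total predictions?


Total = TP + TN + FP + FN
= 51 + 137 + 38 + 37
= 263
(Predicted positive: 89, predicted negative: 174)

263


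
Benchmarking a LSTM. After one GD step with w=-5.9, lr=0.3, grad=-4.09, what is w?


w_new = w - α·∇
= -5.9 - 0.3·-4.09
= -5.9 + 1.227
= -4.673

-4.673


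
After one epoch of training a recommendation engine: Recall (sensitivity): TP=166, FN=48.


Recall = TP/(TP+FN)
= 166/(166+48)
= 166/214 = 77.57%

77.57%


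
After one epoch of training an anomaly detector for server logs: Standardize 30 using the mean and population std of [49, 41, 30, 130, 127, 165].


μ = 90.3333, σ = 52.0822
z = (30 - 90.3333)/52.0822 = -1.1584

-1.1584


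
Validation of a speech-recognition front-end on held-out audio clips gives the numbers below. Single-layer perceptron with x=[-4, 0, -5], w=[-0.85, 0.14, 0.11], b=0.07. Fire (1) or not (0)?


z = (-4)·(-0.85) + (0)·(0.14) + (-5)·(0.11) + 0.07
  = 2.92
step(z) = 1 (z≥0)

1


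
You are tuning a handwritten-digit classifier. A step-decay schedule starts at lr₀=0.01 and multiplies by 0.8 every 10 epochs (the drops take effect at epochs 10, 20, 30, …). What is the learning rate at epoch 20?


n_drops = ⌊20/10⌋ = 2
lr = 0.01·0.8^2 = 0.01·0.64 = 0.0064

0.0064


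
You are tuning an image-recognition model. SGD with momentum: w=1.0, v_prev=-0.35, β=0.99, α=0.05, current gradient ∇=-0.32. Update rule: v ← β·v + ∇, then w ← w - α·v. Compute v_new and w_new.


v_new = 0.99·-0.35 - 0.32 = -0.3465 - 0.32 = -0.6665
w_new = 1.0 - 0.05·-0.6665 = 1.0 + 0.033325 = 1.033325

v_new=-0.6665, w_new=1.033325


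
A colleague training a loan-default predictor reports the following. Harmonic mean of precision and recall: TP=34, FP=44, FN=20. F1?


Precision = 34/78 = 0.4359
Recall = 34/54 = 0.6296
F1 = 2·P·R/(P+R) = 2·TP/(2·TP+FP+FN) = 68/(68+44+20) = 68/132 = 0.5152

0.5152


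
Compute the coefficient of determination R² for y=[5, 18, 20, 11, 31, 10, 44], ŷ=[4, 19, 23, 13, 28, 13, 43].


ȳ = 19.8571
SS_res = Σ(y-ŷ)² = 34
SS_tot = Σ(y-ȳ)² = 1106.86
R² = 1 - SS_res/SS_tot = 1 - 0.0307 = 0.9693

0.9693


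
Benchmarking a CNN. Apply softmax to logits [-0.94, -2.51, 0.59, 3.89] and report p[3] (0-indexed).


Exponentials: e^-0.94=0.3906, e^-2.51=0.0813, e^0.59=1.804, e^3.89=48.9109
Sum = 51.1868
Softmax = [0.0076, 0.0016, 0.0352, 0.9555]
p[3] = 48.9109/51.1868 = 0.9555

0.9555


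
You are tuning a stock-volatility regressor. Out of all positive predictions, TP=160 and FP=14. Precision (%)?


Precision = TP/(TP+FP)
= 160/(160+14)
= 160/174 = 91.95%

91.95%


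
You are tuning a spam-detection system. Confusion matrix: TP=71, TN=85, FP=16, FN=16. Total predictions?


Total = TP + TN + FP + FN
= 71 + 85 + 16 + 16
= 188
(Predicted positive: 87, predicted negative: 101)

188


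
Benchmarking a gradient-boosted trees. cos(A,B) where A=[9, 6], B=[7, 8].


A·B = 9·7 + 6·8 = 111
‖A‖ = √117 = 10.8167, ‖B‖ = √113 = 10.6301
cos = 111/(√117·√113) = 111/√13221 = 0.9654

0.9654


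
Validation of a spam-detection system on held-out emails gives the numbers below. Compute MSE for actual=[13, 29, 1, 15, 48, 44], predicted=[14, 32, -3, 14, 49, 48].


Squared errors: (13-14)²=1, (29-32)²=9, (1+ 3)²=16, (15-14)²=1, (48-49)²=1, (44-48)²=16
Sum = 44
MSE = 44/6 = 22/3

22/3


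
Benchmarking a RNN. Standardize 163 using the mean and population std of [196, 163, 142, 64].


μ = 141.25, σ = 48.5766
z = (163 - 141.25)/48.5766 = 0.4477

0.4477


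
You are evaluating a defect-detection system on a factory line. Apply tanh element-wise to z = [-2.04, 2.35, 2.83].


tanh(-2.04) = -0.9667
tanh(2.35) = 0.982
tanh(2.83) = 0.9931
result = [-0.9667, 0.982, 0.9931]

[-0.9667, 0.982, 0.9931]


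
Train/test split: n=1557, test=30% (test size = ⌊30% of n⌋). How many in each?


Test = ⌊1557·30/100⌋ = 467
Train = 1557 - 467 = 1090

Train: 1090, Test: 467


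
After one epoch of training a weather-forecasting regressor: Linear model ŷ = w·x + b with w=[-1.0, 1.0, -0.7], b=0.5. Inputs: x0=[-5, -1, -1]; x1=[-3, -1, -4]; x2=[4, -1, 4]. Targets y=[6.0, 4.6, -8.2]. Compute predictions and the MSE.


ŷ0 = (-1.0)·(-5) + (1.0)·(-1) + (-0.7)·(-1) + 0.5 = 5.2
ŷ1 = (-1.0)·(-3) + (1.0)·(-1) + (-0.7)·(-4) + 0.5 = 5.3
ŷ2 = (-1.0)·(4) + (1.0)·(-1) + (-0.7)·(4) + 0.5 = -7.3
errors² = [0.64, 0.49, 0.81]
MSE = 1.9400/3 = 0.6467

0.6467


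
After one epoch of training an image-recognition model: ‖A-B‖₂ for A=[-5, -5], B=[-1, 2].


d = √((-5+ 1)² + (-5-2)²)
  = √(16 + 49)
  = √65 = 8.0623

8.0623


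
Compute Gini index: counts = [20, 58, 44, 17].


Probabilities: [20/139, 58/139, 44/139, 17/139] ≈ [0.1439, 0.4173, 0.3165, 0.1223]
Σpᵢ² = (400 + 3364 + 1936 + 289)/139² = 5989/19321
Gini = 1 - Σpᵢ² = 1 - 5989/19321 = 0.69

0.69


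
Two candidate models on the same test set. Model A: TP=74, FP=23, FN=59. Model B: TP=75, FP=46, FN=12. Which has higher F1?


Model A: P=74/97=0.7629, R=74/133=0.5564, F1=2PR/(P+R)=2TP/(2TP+FP+FN)=148/230=0.6435
Model B: P=75/121=0.6198, R=75/87=0.8621, F1=2PR/(P+R)=2TP/(2TP+FP+FN)=150/208=0.7212
0.6435 < 0.7212 → Model B

Model B


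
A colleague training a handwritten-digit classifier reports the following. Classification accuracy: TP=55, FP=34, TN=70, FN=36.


Accuracy = (TP+TN)/(TP+TN+FP+FN)
= (55+70)/(195)
= 125/195 = 64.1%

64.1%


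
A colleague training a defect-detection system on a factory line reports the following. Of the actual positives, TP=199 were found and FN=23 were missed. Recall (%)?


Recall = TP/(TP+FN)
= 199/(199+23)
= 199/222 = 89.64%

89.64%


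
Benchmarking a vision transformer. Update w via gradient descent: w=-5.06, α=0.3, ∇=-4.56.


w_new = w - α·∇
= -5.06 - 0.3·-4.56
= -5.06 + 1.368
= -3.692

-3.692


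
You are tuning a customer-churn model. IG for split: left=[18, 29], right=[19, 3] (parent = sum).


Parent = [37, 32], H_parent = 0.9962
H_left = 0.9601 (n=47), H_right = 0.5746 (n=22)
H_children = (47/69)·0.9601 + (22/69)·0.5746 = 0.8372
IG = 0.9962 - 0.8372 = 0.159

0.159


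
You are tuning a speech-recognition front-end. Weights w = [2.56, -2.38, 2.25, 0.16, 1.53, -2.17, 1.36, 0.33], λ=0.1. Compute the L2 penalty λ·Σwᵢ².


‖w‖₂² = (2.56)² + (-2.38)² + (2.25)² + (0.16)² + (1.53)² + (-2.17)² + (1.36)² + (0.33)²
     = 6.5536 + 5.6644 + 5.0625 + 0.0256 + 2.3409 + 4.7089 + 1.8496 + 0.1089
     = 26.3144
λ·‖w‖₂² = 0.1·26.3144 = 2.63144

2.63144


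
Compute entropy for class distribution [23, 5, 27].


Probabilities: [23/55, 5/55, 27/55] ≈ [0.4182, 0.0909, 0.4909]
H = -((23/55)·log₂(23/55) + (5/55)·log₂(5/55) + (27/55)·log₂(27/55))
  = 1.3444 bits

1.3444 bits


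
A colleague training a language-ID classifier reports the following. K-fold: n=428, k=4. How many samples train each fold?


Fold size = 428/4 = 107
Training per fold = 428 - 107 = 321

321


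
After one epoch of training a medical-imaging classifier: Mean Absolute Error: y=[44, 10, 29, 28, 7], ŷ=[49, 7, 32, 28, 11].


Absolute errors: |44-49|=5, |10-7|=3, |29-32|=3, |28-28|=0, |7-11|=4
Sum = 15
MAE = 15/5 = 3

3


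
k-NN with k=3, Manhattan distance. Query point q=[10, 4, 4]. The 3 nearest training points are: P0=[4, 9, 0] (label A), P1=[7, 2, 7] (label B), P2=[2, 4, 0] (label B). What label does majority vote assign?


d(q,P0) = 15  (label A)
d(q,P1) = 8  (label B)
d(q,P2) = 12  (label B)
Votes: A=1, B=2
Majority → B

B


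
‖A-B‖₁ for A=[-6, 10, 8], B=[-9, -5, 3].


d = |-6+ 9| + |10+ 5| + |8-3|
  = 3 + 15 + 5
  = 23

23


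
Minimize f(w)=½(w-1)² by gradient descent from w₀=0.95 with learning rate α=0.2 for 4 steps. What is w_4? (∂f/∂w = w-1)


step 1: grad = 0.95-1 = -0.05; w = 0.95 - 0.2·(-0.05) = 0.96
step 2: grad = 0.96-1 = -0.04; w = 0.96 - 0.2·(-0.04) = 0.968
step 3: grad = 0.968-1 = -0.032; w = 0.968 - 0.2·(-0.032) = 0.9744
step 4: grad = 0.9744-1 = -0.0256; w = 0.9744 - 0.2·(-0.0256) = 0.97952

0.97952


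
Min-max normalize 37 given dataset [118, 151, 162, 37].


min=37, max=162
(37-37)/(162-37) = 0/125 = 0.0

0.0


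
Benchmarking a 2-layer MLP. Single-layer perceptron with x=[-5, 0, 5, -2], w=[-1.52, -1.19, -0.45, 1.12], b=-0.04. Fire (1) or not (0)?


z = (-5)·(-1.52) + (0)·(-1.19) + (5)·(-0.45) + (-2)·(1.12) - 0.04
  = 3.07
step(z) = 1 (z≥0)

1


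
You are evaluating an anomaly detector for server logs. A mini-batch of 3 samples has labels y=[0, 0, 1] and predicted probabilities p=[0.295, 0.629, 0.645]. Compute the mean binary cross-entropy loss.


L[0] = -ln(1-0.295) = -ln(0.705) = 0.3496
L[1] = -ln(1-0.629) = -ln(0.371) = 0.9916
L[2] = -ln(0.645) = 0.4385
mean = (0.3496 + 0.9916 + 0.4385)/3 = 0.5932

0.5932


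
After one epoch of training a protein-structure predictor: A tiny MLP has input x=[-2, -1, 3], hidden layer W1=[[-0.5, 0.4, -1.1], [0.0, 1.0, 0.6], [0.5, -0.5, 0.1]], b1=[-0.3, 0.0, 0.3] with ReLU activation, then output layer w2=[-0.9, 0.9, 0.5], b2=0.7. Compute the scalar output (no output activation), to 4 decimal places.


z1[0] = (-0.5)·(-2) + (0.4)·(-1) + (-1.1)·(3) - 0.3 = -3.0
z1[1] = (0.0)·(-2) + (1.0)·(-1) + (0.6)·(3) + 0.0 = 0.8
z1[2] = (0.5)·(-2) + (-0.5)·(-1) + (0.1)·(3) + 0.3 = 0.1
h = ReLU(z1) = [0.0, 0.8, 0.1]
output = (-0.9)·(0.0) + (0.9)·(0.8) + (0.5)·(0.1) + 0.7 = 1.47

1.47


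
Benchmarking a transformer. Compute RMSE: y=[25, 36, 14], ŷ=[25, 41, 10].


MSE = 41/3 = 13.6667
RMSE = √(41/3) = 3.6968

3.6968


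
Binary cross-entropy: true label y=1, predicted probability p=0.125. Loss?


BCE = -[y·ln(p) + (1-y)·ln(1-p)]
= -1·ln(0.125) - 0
= -ln(0.125) = 2.0794

2.0794


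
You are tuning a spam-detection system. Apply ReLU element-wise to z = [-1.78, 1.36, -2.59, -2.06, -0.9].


ReLU(-1.78) = max(0, -1.78) = 0.0
ReLU(1.36) = max(0, 1.36) = 1.36
ReLU(-2.59) = max(0, -2.59) = 0.0
ReLU(-2.06) = max(0, -2.06) = 0.0
ReLU(-0.9) = max(0, -0.9) = 0.0
result = [0.0, 1.36, 0.0, 0.0, 0.0]

[0.0, 1.36, 0.0, 0.0, 0.0]


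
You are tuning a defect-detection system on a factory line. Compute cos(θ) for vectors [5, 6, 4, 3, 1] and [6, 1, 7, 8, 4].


A·B = 5·6 + 6·1 + 4·7 + 3·8 + 1·4 = 92
‖A‖ = √87 = 9.3274, ‖B‖ = √166 = 12.8841
cos = 92/(√87·√166) = 92/√14442 = 0.7656

0.7656


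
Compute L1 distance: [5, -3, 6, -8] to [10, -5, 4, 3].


d = |5-10| + |-3+ 5| + |6-4| + |-8-3|
  = 5 + 2 + 2 + 11
  = 20

20


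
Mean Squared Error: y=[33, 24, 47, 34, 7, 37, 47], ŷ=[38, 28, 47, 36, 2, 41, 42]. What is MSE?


Squared errors: (33-38)²=25, (24-28)²=16, (47-47)²=0, (34-36)²=4, (7-2)²=25, (37-41)²=16, (47-42)²=25
Sum = 111
MSE = 111/7 = 111/7

111/7


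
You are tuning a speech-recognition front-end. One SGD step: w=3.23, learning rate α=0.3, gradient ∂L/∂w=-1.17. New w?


w_new = w - α·∇
= 3.23 - 0.3·-1.17
= 3.23 + 0.351
= 3.581

3.581


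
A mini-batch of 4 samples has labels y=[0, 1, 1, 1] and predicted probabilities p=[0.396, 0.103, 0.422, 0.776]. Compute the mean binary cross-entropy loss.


L[0] = -ln(1-0.396) = -ln(0.604) = 0.5042
L[1] = -ln(0.103) = 2.273
L[2] = -ln(0.422) = 0.8627
L[3] = -ln(0.776) = 0.2536
mean = (0.5042 + 2.273 + 0.8627 + 0.2536)/4 = 0.9734

0.9734


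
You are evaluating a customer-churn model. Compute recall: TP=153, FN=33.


Recall = TP/(TP+FN)
= 153/(153+33)
= 153/186 = 82.26%

82.26%


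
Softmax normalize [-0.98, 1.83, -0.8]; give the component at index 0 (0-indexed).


Exponentials: e^-0.98=0.3753, e^1.83=6.2339, e^-0.8=0.4493
Sum = 7.0585
Softmax = [0.0532, 0.8832, 0.0637]
p[0] = 0.3753/7.0585 = 0.0532

0.0532


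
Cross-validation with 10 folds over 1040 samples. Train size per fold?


Fold size = 1040/10 = 104
Training per fold = 1040 - 104 = 936

936


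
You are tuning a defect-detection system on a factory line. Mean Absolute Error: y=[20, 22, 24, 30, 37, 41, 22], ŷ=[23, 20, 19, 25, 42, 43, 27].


Absolute errors: |20-23|=3, |22-20|=2, |24-19|=5, |30-25|=5, |37-42|=5, |41-43|=2, |22-27|=5
Sum = 27
MAE = 27/7 = 27/7

27/7


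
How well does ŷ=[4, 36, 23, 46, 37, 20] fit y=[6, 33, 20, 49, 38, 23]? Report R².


ȳ = 28.1667
SS_res = Σ(y-ŷ)² = 41
SS_tot = Σ(y-ȳ)² = 1138.83
R² = 1 - SS_res/SS_tot = 1 - 0.036 = 0.964

0.964


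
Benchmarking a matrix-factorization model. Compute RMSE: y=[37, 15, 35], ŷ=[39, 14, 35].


MSE = 5/3 = 1.6667
RMSE = √(5/3) = 1.291

1.291


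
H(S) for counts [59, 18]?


Probabilities: [59/77, 18/77] ≈ [0.7662, 0.2338]
H = -((59/77)·log₂(59/77) + (18/77)·log₂(18/77))
  = 0.7845 bits

0.7845 bits


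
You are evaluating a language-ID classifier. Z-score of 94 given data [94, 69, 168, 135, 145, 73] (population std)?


μ = 114, σ = 37.47
z = (94 - 114)/37.47 = -0.5338

-0.5338


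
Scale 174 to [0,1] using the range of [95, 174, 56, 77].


min=56, max=174
(174-56)/(174-56) = 118/118 = 1.0

1.0


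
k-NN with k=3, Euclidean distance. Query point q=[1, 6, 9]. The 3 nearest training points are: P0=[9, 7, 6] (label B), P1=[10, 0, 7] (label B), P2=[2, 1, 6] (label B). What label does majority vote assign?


d(q,P0) = 8.6023  (label B)
d(q,P1) = 11.0  (label B)
d(q,P2) = 5.9161  (label B)
Votes: A=0, B=3
Majority → B

B


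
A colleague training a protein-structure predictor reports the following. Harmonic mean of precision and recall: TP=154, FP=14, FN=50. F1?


Precision = 154/168 = 0.9167
Recall = 154/204 = 0.7549
F1 = 2·P·R/(P+R) = 2·TP/(2·TP+FP+FN) = 308/(308+14+50) = 308/372 = 0.828

0.828


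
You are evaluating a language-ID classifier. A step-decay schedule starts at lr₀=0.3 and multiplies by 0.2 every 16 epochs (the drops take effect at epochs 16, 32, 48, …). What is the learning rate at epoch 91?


n_drops = ⌊91/16⌋ = 5
lr = 0.3·0.2^5 = 0.3·0.00032 = 0.000096

0.000096


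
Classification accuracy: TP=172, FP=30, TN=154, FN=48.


Accuracy = (TP+TN)/(TP+TN+FP+FN)
= (172+154)/(404)
= 326/404 = 80.69%

80.69%


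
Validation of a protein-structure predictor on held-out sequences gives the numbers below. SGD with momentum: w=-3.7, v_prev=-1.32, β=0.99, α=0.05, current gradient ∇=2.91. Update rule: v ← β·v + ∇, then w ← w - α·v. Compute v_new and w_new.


v_new = 0.99·-1.32 + 2.91 = -1.3068 + 2.91 = 1.6032
w_new = -3.7 - 0.05·1.6032 = -3.7 - 0.08016 = -3.78016

v_new=1.6032, w_new=-3.78016


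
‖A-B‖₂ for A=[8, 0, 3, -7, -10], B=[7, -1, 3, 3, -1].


d = √((8-7)² + (0+ 1)² + (3-3)² + (-7-3)² + (-10+ 1)²)
  = √(1 + 1 + 0 + 100 + 81)
  = √183 = 13.5277

13.5277


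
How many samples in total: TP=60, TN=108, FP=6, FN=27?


Total = TP + TN + FP + FN
= 60 + 108 + 6 + 27
= 201
(Predicted positive: 66, predicted negative: 135)

201


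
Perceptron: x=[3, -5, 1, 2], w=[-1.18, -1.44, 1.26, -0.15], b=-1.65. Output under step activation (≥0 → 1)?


z = (3)·(-1.18) + (-5)·(-1.44) + (1)·(1.26) + (2)·(-0.15) - 1.65
  = 2.97
step(z) = 1 (z≥0)

1


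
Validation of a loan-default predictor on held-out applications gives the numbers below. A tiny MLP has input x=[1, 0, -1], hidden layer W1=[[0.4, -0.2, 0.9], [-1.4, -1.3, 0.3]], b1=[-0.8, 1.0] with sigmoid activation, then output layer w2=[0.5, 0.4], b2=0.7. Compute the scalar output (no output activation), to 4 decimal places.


z1[0] = (0.4)·(1) + (-0.2)·(0) + (0.9)·(-1) - 0.8 = -1.3
z1[1] = (-1.4)·(1) + (-1.3)·(0) + (0.3)·(-1) + 1.0 = -0.7
h = sigmoid(z1) = [0.2142, 0.3318]
output = (0.5)·(0.2142) + (0.4)·(0.3318) + 0.7 = 0.9398

0.9398


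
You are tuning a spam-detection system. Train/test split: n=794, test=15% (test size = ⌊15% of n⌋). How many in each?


Test = ⌊794·15/100⌋ = 119
Train = 794 - 119 = 675

Train: 675, Test: 119


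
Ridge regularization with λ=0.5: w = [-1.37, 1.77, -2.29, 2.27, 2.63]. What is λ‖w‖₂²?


‖w‖₂² = (-1.37)² + (1.77)² + (-2.29)² + (2.27)² + (2.63)²
     = 1.8769 + 3.1329 + 5.2441 + 5.1529 + 6.9169
     = 22.3237
λ·‖w‖₂² = 0.5·22.3237 = 11.16185

11.16185


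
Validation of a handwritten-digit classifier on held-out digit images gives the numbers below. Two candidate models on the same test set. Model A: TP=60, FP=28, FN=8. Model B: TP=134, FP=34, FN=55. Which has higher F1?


Model A: P=60/88=0.6818, R=60/68=0.8824, F1=2PR/(P+R)=2TP/(2TP+FP+FN)=120/156=0.7692
Model B: P=134/168=0.7976, R=134/189=0.709, F1=2PR/(P+R)=2TP/(2TP+FP+FN)=268/357=0.7507
0.7692 > 0.7507 → Model A

Model A


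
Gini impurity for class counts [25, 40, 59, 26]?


Probabilities: [25/150, 40/150, 59/150, 26/150] ≈ [0.1667, 0.2667, 0.3933, 0.1733]
Σpᵢ² = (625 + 1600 + 3481 + 676)/150² = 6382/22500
Gini = 1 - Σpᵢ² = 1 - 6382/22500 = 0.7164

0.7164


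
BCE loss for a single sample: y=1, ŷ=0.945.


BCE = -[y·ln(p) + (1-y)·ln(1-p)]
= -1·ln(0.945) - 0
= -ln(0.945) = 0.0566

0.0566


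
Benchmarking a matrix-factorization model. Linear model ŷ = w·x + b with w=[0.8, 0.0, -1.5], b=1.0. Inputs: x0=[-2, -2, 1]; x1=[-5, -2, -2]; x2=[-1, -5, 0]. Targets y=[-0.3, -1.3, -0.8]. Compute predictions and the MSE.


ŷ0 = (0.8)·(-2) + (0.0)·(-2) + (-1.5)·(1) + 1.0 = -2.1
ŷ1 = (0.8)·(-5) + (0.0)·(-2) + (-1.5)·(-2) + 1.0 = 0.0
ŷ2 = (0.8)·(-1) + (0.0)·(-5) + (-1.5)·(0) + 1.0 = 0.2
errors² = [3.24, 1.69, 1.0]
MSE = 5.9300/3 = 1.9767

1.9767


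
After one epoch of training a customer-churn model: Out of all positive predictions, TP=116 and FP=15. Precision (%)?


Precision = TP/(TP+FP)
= 116/(116+15)
= 116/131 = 88.55%

88.55%


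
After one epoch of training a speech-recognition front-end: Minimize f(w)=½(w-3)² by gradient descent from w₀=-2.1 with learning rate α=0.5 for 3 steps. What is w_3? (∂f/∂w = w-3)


step 1: grad = -2.1-3 = -5.1; w = -2.1 - 0.5·(-5.1) = 0.45
step 2: grad = 0.45-3 = -2.55; w = 0.45 - 0.5·(-2.55) = 1.725
step 3: grad = 1.725-3 = -1.275; w = 1.725 - 0.5·(-1.275) = 2.3625

2.3625


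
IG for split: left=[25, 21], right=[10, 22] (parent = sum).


Parent = [35, 43], H_parent = 0.9924
H_left = 0.9945 (n=46), H_right = 0.896 (n=32)
H_children = (46/78)·0.9945 + (32/78)·0.896 = 0.9541
IG = 0.9924 - 0.9541 = 0.0383

0.0383


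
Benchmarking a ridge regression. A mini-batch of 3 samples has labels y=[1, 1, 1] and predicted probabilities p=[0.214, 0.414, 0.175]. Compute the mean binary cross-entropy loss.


L[0] = -ln(0.214) = 1.5418
L[1] = -ln(0.414) = 0.8819
L[2] = -ln(0.175) = 1.743
mean = (1.5418 + 0.8819 + 1.743)/3 = 1.3889

1.3889


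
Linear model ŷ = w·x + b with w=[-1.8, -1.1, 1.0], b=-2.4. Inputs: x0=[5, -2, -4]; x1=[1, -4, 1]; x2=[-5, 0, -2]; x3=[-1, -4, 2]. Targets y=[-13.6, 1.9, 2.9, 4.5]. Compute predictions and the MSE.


ŷ0 = (-1.8)·(5) + (-1.1)·(-2) + (1.0)·(-4) - 2.4 = -13.2
ŷ1 = (-1.8)·(1) + (-1.1)·(-4) + (1.0)·(1) - 2.4 = 1.2
ŷ2 = (-1.8)·(-5) + (-1.1)·(0) + (1.0)·(-2) - 2.4 = 4.6
ŷ3 = (-1.8)·(-1) + (-1.1)·(-4) + (1.0)·(2) - 2.4 = 5.8
errors² = [0.16, 0.49, 2.89, 1.69]
MSE = 5.2300/4 = 1.3075

1.3075


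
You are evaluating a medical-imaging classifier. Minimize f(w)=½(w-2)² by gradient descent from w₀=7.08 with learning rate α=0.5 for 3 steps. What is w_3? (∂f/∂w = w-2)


step 1: grad = 7.08-2 = 5.08; w = 7.08 - 0.5·(5.08) = 4.54
step 2: grad = 4.54-2 = 2.54; w = 4.54 - 0.5·(2.54) = 3.27
step 3: grad = 3.27-2 = 1.27; w = 3.27 - 0.5·(1.27) = 2.635

2.635


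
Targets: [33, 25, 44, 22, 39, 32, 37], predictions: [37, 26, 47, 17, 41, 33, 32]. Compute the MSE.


Squared errors: (33-37)²=16, (25-26)²=1, (44-47)²=9, (22-17)²=25, (39-41)²=4, (32-33)²=1, (37-32)²=25
Sum = 81
MSE = 81/7 = 81/7

81/7


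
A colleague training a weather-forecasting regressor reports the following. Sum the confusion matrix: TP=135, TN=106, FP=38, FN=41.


Total = TP + TN + FP + FN
= 135 + 106 + 38 + 41
= 320
(Predicted positive: 173, predicted negative: 147)

320


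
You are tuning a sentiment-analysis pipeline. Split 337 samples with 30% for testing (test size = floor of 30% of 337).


Test = ⌊337·30/100⌋ = 101
Train = 337 - 101 = 236

Train: 236, Test: 101


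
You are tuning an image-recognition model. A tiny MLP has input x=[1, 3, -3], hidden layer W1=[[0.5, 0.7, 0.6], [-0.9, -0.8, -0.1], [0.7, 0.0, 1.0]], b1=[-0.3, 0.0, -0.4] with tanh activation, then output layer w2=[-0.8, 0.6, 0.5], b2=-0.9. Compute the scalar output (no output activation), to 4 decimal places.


z1[0] = (0.5)·(1) + (0.7)·(3) + (0.6)·(-3) - 0.3 = 0.5
z1[1] = (-0.9)·(1) + (-0.8)·(3) + (-0.1)·(-3) + 0.0 = -3.0
z1[2] = (0.7)·(1) + (0.0)·(3) + (1.0)·(-3) - 0.4 = -2.7
h = tanh(z1) = [0.4621, -0.9951, -0.991]
output = (-0.8)·(0.4621) + (0.6)·(-0.9951) + (0.5)·(-0.991) - 0.9 = -2.3622

-2.3622


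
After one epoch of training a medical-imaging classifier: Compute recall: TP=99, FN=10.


Recall = TP/(TP+FN)
= 99/(99+10)
= 99/109 = 90.83%

90.83%


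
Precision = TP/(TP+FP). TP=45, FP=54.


Precision = TP/(TP+FP)
= 45/(45+54)
= 45/99 = 45.45%

45.45%


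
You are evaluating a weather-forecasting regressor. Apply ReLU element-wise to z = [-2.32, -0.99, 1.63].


ReLU(-2.32) = max(0, -2.32) = 0.0
ReLU(-0.99) = max(0, -0.99) = 0.0
ReLU(1.63) = max(0, 1.63) = 1.63
result = [0.0, 0.0, 1.63]

[0.0, 0.0, 1.63]


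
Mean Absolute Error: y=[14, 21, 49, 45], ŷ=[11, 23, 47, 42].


Absolute errors: |14-11|=3, |21-23|=2, |49-47|=2, |45-42|=3
Sum = 10
MAE = 10/4 = 5/2

5/2


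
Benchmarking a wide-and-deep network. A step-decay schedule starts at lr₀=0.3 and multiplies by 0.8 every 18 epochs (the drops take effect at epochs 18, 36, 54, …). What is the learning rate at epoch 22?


n_drops = ⌊22/18⌋ = 1
lr = 0.3·0.8^1 = 0.3·0.8 = 0.24

0.24


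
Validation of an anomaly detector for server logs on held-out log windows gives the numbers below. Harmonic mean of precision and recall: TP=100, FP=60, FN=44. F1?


Precision = 100/160 = 0.625
Recall = 100/144 = 0.6944
F1 = 2·P·R/(P+R) = 2·TP/(2·TP+FP+FN) = 200/(200+60+44) = 200/304 = 0.6579

0.6579


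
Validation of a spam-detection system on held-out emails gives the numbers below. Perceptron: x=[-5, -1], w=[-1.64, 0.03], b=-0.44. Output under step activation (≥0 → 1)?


z = (-5)·(-1.64) + (-1)·(0.03) - 0.44
  = 7.73
step(z) = 1 (z≥0)

1


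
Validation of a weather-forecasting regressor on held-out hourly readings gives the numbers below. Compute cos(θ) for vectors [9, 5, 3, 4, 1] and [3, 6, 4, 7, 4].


A·B = 9·3 + 5·6 + 3·4 + 4·7 + 1·4 = 101
‖A‖ = √132 = 11.4891, ‖B‖ = √126 = 11.225
cos = 101/(√132·√126) = 101/√16632 = 0.7832

0.7832


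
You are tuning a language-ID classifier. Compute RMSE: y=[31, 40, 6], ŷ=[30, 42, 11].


MSE = 30/3 = 10
RMSE = √(30/3) = 3.1623

3.1623


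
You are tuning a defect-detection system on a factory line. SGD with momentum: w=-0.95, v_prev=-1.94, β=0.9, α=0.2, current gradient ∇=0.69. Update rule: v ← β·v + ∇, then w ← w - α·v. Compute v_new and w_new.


v_new = 0.9·-1.94 + 0.69 = -1.746 + 0.69 = -1.056
w_new = -0.95 - 0.2·-1.056 = -0.95 + 0.2112 = -0.7388

v_new=-1.056, w_new=-0.7388


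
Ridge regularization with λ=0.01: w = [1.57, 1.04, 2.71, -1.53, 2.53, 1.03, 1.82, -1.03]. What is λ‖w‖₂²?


‖w‖₂² = (1.57)² + (1.04)² + (2.71)² + (-1.53)² + (2.53)² + (1.03)² + (1.82)² + (-1.03)²
     = 2.4649 + 1.0816 + 7.3441 + 2.3409 + 6.4009 + 1.0609 + 3.3124 + 1.0609
     = 25.0666
λ·‖w‖₂² = 0.01·25.0666 = 0.250666

0.250666


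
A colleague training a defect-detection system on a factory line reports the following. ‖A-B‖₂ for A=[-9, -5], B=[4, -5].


d = √((-9-4)² + (-5+ 5)²)
  = √(169 + 0)
  = √169 = 13.0

13.0


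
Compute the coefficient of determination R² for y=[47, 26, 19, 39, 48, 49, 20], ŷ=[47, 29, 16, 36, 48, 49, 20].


ȳ = 35.4286
SS_res = Σ(y-ŷ)² = 27
SS_tot = Σ(y-ȳ)² = 1085.71
R² = 1 - SS_res/SS_tot = 1 - 0.0249 = 0.9751

0.9751


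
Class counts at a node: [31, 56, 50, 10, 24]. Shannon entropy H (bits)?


Probabilities: [31/171, 56/171, 50/171, 10/171, 24/171] ≈ [0.1813, 0.3275, 0.2924, 0.0585, 0.1404]
H = -((31/171)·log₂(31/171) + (56/171)·log₂(56/171) + (50/171)·log₂(50/171) + (10/171)·log₂(10/171) + (24/171)·log₂(24/171))
  = 2.1299 bits

2.1299 bits


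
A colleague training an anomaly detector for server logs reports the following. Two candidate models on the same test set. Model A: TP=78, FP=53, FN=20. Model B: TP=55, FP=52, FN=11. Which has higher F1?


Model A: P=78/131=0.5954, R=78/98=0.7959, F1=2PR/(P+R)=2TP/(2TP+FP+FN)=156/229=0.6812
Model B: P=55/107=0.514, R=55/66=0.8333, F1=2PR/(P+R)=2TP/(2TP+FP+FN)=110/173=0.6358
0.6812 > 0.6358 → Model A

Model A


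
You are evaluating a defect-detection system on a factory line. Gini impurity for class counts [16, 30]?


Probabilities: [16/46, 30/46] ≈ [0.3478, 0.6522]
Σpᵢ² = (256 + 900)/46² = 1156/2116
Gini = 1 - Σpᵢ² = 1 - 1156/2116 = 0.4537

0.4537


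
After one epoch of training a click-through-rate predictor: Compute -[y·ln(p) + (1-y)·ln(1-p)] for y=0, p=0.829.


BCE = -[y·ln(p) + (1-y)·ln(1-p)]
= -0 - 1·ln(1-0.829)
= -ln(0.171) = 1.7661

1.7661


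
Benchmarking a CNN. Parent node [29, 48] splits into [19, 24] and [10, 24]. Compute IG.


Parent = [29, 48], H_parent = 0.9556
H_left = 0.9902 (n=43), H_right = 0.874 (n=34)
H_children = (43/77)·0.9902 + (34/77)·0.874 = 0.9389
IG = 0.9556 - 0.9389 = 0.0167

0.0167


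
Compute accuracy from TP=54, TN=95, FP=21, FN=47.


Accuracy = (TP+TN)/(TP+TN+FP+FN)
= (54+95)/(217)
= 149/217 = 68.66%

68.66%


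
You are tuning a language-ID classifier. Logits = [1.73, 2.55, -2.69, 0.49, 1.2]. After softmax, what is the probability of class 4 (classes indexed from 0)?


Exponentials: e^1.73=5.6407, e^2.55=12.8071, e^-2.69=0.0679, e^0.49=1.6323, e^1.2=3.3201
Sum = 23.4681
Softmax = [0.2404, 0.5457, 0.0029, 0.0696, 0.1415]
p[4] = 3.3201/23.4681 = 0.1415

0.1415


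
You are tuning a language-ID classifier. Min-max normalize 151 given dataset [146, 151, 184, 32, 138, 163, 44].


min=32, max=184
(151-32)/(184-32) = 119/152 = 0.7829

0.7829


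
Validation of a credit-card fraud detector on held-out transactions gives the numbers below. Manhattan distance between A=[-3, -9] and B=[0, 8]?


d = |-3-0| + |-9-8|
  = 3 + 17
  = 20

20


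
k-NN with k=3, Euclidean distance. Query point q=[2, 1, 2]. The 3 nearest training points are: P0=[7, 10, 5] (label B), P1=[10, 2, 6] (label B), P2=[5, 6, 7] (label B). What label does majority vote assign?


d(q,P0) = 10.7238  (label B)
d(q,P1) = 9.0  (label B)
d(q,P2) = 7.6811  (label B)
Votes: A=0, B=3
Majority → B

B


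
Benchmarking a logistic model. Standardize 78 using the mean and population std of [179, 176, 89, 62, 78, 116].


μ = 116.6667, σ = 45.9263
z = (78 - 116.6667)/45.9263 = -0.8419

-0.8419


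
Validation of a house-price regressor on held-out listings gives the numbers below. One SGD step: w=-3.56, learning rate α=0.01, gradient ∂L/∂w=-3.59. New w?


w_new = w - α·∇
= -3.56 - 0.01·-3.59
= -3.56 + 0.0359
= -3.5241

-3.5241


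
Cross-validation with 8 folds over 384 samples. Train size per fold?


Fold size = 384/8 = 48
Training per fold = 384 - 48 = 336

336


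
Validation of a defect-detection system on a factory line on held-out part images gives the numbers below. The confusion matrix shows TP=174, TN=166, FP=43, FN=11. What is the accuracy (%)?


Accuracy = (TP+TN)/(TP+TN+FP+FN)
= (174+166)/(394)
= 340/394 = 86.29%

86.29%


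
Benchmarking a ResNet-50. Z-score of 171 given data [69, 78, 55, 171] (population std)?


μ = 93.25, σ = 45.631
z = (171 - 93.25)/45.631 = 1.7039

1.7039


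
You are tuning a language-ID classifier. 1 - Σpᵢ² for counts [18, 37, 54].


Probabilities: [18/109, 37/109, 54/109] ≈ [0.1651, 0.3394, 0.4954]
Σpᵢ² = (324 + 1369 + 2916)/109² = 4609/11881
Gini = 1 - Σpᵢ² = 1 - 4609/11881 = 0.6121

0.6121


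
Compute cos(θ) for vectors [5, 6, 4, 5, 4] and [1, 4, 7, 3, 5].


A·B = 5·1 + 6·4 + 4·7 + 5·3 + 4·5 = 92
‖A‖ = √118 = 10.8628, ‖B‖ = √100 = 10
cos = 92/(√118·√100) = 92/√11800 = 0.8469

0.8469


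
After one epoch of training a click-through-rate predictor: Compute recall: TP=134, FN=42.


Recall = TP/(TP+FN)
= 134/(134+42)
= 134/176 = 76.14%

76.14%


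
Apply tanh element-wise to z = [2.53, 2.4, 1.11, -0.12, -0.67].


tanh(2.53) = 0.9874
tanh(2.4) = 0.9837
tanh(1.11) = 0.8041
tanh(-0.12) = -0.1194
tanh(-0.67) = -0.585
result = [0.9874, 0.9837, 0.8041, -0.1194, -0.585]

[0.9874, 0.9837, 0.8041, -0.1194, -0.585]


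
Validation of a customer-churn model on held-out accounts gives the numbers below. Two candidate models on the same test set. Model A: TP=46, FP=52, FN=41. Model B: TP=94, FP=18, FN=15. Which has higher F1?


Model A: P=46/98=0.4694, R=46/87=0.5287, F1=2PR/(P+R)=2TP/(2TP+FP+FN)=92/185=0.4973
Model B: P=94/112=0.8393, R=94/109=0.8624, F1=2PR/(P+R)=2TP/(2TP+FP+FN)=188/221=0.8507
0.4973 < 0.8507 → Model B

Model B


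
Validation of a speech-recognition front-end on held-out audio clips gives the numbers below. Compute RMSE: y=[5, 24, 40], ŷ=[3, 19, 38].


MSE = 33/3 = 11
RMSE = √(33/3) = 3.3166

3.3166


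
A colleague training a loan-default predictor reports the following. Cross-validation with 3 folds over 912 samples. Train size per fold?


Fold size = 912/3 = 304
Training per fold = 912 - 304 = 608

608


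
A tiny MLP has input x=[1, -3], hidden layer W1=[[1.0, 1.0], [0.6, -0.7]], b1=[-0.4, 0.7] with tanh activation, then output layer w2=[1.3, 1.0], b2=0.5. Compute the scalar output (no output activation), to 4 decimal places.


z1[0] = (1.0)·(1) + (1.0)·(-3) - 0.4 = -2.4
z1[1] = (0.6)·(1) + (-0.7)·(-3) + 0.7 = 3.4
h = tanh(z1) = [-0.9837, 0.9978]
output = (1.3)·(-0.9837) + (1.0)·(0.9978) + 0.5 = 0.219

0.219


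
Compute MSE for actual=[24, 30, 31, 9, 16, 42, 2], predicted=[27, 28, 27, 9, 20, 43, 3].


Squared errors: (24-27)²=9, (30-28)²=4, (31-27)²=16, (9-9)²=0, (16-20)²=16, (42-43)²=1, (2-3)²=1
Sum = 47
MSE = 47/7 = 47/7

47/7


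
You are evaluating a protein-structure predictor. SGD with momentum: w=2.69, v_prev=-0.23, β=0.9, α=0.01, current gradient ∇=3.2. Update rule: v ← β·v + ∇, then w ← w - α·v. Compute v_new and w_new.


v_new = 0.9·-0.23 + 3.2 = -0.207 + 3.2 = 2.993
w_new = 2.69 - 0.01·2.993 = 2.69 - 0.02993 = 2.66007

v_new=2.993, w_new=2.66007


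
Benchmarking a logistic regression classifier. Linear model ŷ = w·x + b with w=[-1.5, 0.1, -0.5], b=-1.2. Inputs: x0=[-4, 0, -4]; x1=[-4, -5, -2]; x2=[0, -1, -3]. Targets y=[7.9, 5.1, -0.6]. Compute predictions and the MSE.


ŷ0 = (-1.5)·(-4) + (0.1)·(0) + (-0.5)·(-4) - 1.2 = 6.8
ŷ1 = (-1.5)·(-4) + (0.1)·(-5) + (-0.5)·(-2) - 1.2 = 5.3
ŷ2 = (-1.5)·(0) + (0.1)·(-1) + (-0.5)·(-3) - 1.2 = 0.2
errors² = [1.21, 0.04, 0.64]
MSE = 1.8900/3 = 0.63

0.63


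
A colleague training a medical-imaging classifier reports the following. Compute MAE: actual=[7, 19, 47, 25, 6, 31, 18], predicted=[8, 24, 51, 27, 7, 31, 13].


Absolute errors: |7-8|=1, |19-24|=5, |47-51|=4, |25-27|=2, |6-7|=1, |31-31|=0, |18-13|=5
Sum = 18
MAE = 18/7 = 18/7

18/7


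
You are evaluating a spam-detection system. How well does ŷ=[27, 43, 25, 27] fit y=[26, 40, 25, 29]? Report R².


ȳ = 30
SS_res = Σ(y-ŷ)² = 14
SS_tot = Σ(y-ȳ)² = 142
R² = 1 - SS_res/SS_tot = 1 - 0.0986 = 0.9014

0.9014


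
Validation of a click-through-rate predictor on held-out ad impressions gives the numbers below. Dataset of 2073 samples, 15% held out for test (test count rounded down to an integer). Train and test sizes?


Test = ⌊2073·15/100⌋ = 310
Train = 2073 - 310 = 1763

Train: 1763, Test: 310


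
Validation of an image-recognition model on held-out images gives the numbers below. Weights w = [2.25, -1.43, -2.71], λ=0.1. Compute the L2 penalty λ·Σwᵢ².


‖w‖₂² = (2.25)² + (-1.43)² + (-2.71)²
     = 5.0625 + 2.0449 + 7.3441
     = 14.4515
λ·‖w‖₂² = 0.1·14.4515 = 1.44515

1.44515


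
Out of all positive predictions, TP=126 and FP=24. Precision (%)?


Precision = TP/(TP+FP)
= 126/(126+24)
= 126/150 = 84.0%

84.0%


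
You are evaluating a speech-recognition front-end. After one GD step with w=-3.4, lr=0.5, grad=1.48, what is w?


w_new = w - α·∇
= -3.4 - 0.5·1.48
= -3.4 - 0.74
= -4.14

-4.14


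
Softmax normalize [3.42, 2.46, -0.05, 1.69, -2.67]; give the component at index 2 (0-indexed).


Exponentials: e^3.42=30.5694, e^2.46=11.7048, e^-0.05=0.9512, e^1.69=5.4195, e^-2.67=0.0693
Sum = 48.7142
Softmax = [0.6275, 0.2403, 0.0195, 0.1113, 0.0014]
p[2] = 0.9512/48.7142 = 0.0195

0.0195


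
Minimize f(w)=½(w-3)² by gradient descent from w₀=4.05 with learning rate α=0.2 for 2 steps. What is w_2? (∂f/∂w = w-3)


step 1: grad = 4.05-3 = 1.05; w = 4.05 - 0.2·(1.05) = 3.84
step 2: grad = 3.84-3 = 0.84; w = 3.84 - 0.2·(0.84) = 3.672

3.672


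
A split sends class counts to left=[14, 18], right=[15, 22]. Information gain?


Parent = [29, 40], H_parent = 0.9816
H_left = 0.9887 (n=32), H_right = 0.974 (n=37)
H_children = (32/69)·0.9887 + (37/69)·0.974 = 0.9808
IG = 0.9816 - 0.9808 = 0.0008

0.0008


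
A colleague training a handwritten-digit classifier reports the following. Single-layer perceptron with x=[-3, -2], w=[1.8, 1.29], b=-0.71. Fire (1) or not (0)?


z = (-3)·(1.8) + (-2)·(1.29) - 0.71
  = -8.69
step(z) = 0 (z<0)

0


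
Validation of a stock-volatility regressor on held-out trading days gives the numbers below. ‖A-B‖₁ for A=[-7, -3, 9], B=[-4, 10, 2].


d = |-7+ 4| + |-3-10| + |9-2|
  = 3 + 13 + 7
  = 23

23


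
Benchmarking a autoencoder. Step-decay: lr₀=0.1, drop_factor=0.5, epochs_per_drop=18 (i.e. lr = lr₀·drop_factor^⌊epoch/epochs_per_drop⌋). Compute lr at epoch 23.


n_drops = ⌊23/18⌋ = 1
lr = 0.1·0.5^1 = 0.1·0.5 = 0.05

0.05


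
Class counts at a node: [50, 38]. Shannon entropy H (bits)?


Probabilities: [50/88, 38/88] ≈ [0.5682, 0.4318]
H = -((50/88)·log₂(50/88) + (38/88)·log₂(38/88))
  = 0.9865 bits

0.9865 bits


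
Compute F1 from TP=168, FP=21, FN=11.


Precision = 168/189 = 0.8889
Recall = 168/179 = 0.9385
F1 = 2·P·R/(P+R) = 2·TP/(2·TP+FP+FN) = 336/(336+21+11) = 336/368 = 0.913

0.913


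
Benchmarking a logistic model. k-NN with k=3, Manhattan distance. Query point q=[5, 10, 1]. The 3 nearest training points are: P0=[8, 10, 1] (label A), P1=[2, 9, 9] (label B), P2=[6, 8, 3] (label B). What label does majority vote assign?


d(q,P0) = 3  (label A)
d(q,P1) = 12  (label B)
d(q,P2) = 5  (label B)
Votes: A=1, B=2
Majority → B

B


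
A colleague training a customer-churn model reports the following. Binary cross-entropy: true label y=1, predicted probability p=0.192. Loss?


BCE = -[y·ln(p) + (1-y)·ln(1-p)]
= -1·ln(0.192) - 0
= -ln(0.192) = 1.6503

1.6503


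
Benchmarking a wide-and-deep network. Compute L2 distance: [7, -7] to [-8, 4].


d = √((7+ 8)² + (-7-4)²)
  = √(225 + 121)
  = √346 = 18.6011

18.6011


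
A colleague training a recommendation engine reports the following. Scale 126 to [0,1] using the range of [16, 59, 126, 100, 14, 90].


min=14, max=126
(126-14)/(126-14) = 112/112 = 1.0

1.0


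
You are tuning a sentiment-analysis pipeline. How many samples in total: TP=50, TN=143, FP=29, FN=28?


Total = TP + TN + FP + FN
= 50 + 143 + 29 + 28
= 250
(Predicted positive: 79, predicted negative: 171)

250


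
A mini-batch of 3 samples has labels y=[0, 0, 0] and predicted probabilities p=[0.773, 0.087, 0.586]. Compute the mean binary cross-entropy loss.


L[0] = -ln(1-0.773) = -ln(0.227) = 1.4828
L[1] = -ln(1-0.087) = -ln(0.913) = 0.091
L[2] = -ln(1-0.586) = -ln(0.414) = 0.8819
mean = (1.4828 + 0.091 + 0.8819)/3 = 0.8186

0.8186


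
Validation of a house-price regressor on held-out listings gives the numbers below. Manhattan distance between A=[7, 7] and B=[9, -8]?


d = |7-9| + |7+ 8|
  = 2 + 15
  = 17

17


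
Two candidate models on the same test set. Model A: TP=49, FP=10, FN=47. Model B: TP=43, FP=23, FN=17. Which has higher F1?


Model A: P=49/59=0.8305, R=49/96=0.5104, F1=2PR/(P+R)=2TP/(2TP+FP+FN)=98/155=0.6323
Model B: P=43/66=0.6515, R=43/60=0.7167, F1=2PR/(P+R)=2TP/(2TP+FP+FN)=86/126=0.6825
0.6323 < 0.6825 → Model B

Model B


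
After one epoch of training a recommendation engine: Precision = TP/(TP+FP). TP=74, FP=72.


Precision = TP/(TP+FP)
= 74/(74+72)
= 74/146 = 50.68%

50.68%


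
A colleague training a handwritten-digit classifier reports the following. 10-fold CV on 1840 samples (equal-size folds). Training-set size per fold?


Fold size = 1840/10 = 184
Training per fold = 1840 - 184 = 1656

1656


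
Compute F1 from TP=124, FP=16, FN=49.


Precision = 124/140 = 0.8857
Recall = 124/173 = 0.7168
F1 = 2·P·R/(P+R) = 2·TP/(2·TP+FP+FN) = 248/(248+16+49) = 248/313 = 0.7923

0.7923


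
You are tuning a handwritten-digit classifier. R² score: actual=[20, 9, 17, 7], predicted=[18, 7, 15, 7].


ȳ = 13.25
SS_res = Σ(y-ŷ)² = 12
SS_tot = Σ(y-ȳ)² = 116.75
R² = 1 - SS_res/SS_tot = 1 - 0.1028 = 0.8972

0.8972
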